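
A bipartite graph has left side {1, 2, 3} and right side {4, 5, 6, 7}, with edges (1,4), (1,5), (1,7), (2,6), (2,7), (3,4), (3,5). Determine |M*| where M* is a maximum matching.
3 (matching: (1,7), (2,6), (3,5); upper bound min(|L|,|R|) = min(3,4) = 3)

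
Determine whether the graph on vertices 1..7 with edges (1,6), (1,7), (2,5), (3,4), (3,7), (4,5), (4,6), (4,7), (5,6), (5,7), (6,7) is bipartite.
No (odd cycle of length 3: 6 -> 1 -> 7 -> 6)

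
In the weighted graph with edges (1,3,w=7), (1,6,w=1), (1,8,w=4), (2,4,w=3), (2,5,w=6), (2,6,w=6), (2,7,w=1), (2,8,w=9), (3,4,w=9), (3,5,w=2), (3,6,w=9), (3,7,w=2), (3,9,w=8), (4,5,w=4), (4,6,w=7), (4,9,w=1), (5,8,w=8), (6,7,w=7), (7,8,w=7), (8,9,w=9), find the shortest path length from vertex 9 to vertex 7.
5 (path: 9 -> 4 -> 2 -> 7; weights 1 + 3 + 1 = 5)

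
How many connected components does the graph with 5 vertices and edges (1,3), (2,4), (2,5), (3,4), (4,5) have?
1 (components: {1, 2, 3, 4, 5})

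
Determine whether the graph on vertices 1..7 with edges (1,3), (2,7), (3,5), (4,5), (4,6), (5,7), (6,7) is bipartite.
Yes. Partition: {1, 2, 5, 6}, {3, 4, 7}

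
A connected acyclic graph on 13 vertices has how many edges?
12 (A tree on V vertices has V - 1 edges, so 13 - 1 = 12)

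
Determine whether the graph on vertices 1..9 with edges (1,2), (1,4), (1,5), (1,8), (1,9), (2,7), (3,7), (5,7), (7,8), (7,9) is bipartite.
Yes. Partition: {1, 6, 7}, {2, 3, 4, 5, 8, 9}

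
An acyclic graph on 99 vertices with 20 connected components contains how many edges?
79 (Each of the 20 component trees on V_i vertices has V_i - 1 edges; summing gives V - C = 99 - 20 = 79)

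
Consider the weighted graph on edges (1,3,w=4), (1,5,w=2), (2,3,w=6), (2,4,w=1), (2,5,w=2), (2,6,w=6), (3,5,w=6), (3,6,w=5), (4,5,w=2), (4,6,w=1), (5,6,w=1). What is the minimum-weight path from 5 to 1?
2 (path: 5 -> 1; weights 2 = 2)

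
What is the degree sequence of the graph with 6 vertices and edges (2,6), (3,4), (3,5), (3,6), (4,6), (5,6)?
[4, 3, 2, 2, 1, 0] (degrees: deg(1)=0, deg(2)=1, deg(3)=3, deg(4)=2, deg(5)=2, deg(6)=4)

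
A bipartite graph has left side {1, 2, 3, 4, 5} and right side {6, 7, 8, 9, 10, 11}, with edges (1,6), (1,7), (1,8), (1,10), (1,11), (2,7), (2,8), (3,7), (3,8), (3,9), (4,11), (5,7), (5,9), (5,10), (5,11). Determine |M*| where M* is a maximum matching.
5 (matching: (1,7), (2,8), (3,9), (4,11), (5,10); upper bound min(|L|,|R|) = min(5,6) = 5)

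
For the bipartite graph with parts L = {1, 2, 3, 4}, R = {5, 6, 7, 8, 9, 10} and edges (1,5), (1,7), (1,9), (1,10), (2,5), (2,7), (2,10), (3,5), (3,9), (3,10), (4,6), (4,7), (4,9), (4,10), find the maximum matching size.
4 (matching: (1,10), (2,7), (3,9), (4,6); upper bound min(|L|,|R|) = min(4,6) = 4)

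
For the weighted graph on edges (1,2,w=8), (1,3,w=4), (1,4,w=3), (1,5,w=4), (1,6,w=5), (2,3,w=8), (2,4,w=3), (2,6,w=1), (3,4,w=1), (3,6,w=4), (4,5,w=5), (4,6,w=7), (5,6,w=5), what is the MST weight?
12 (MST edges: (1,4,w=3), (1,5,w=4), (2,4,w=3), (2,6,w=1), (3,4,w=1); sum of weights 3 + 4 + 3 + 1 + 1 = 12)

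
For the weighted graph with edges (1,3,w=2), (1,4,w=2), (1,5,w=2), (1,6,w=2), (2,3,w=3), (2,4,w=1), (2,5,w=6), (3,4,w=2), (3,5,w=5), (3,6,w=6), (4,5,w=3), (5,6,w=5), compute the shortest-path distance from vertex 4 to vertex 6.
4 (path: 4 -> 1 -> 6; weights 2 + 2 = 4)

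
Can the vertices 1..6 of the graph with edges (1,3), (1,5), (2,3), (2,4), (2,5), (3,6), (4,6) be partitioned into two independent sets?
Yes. Partition: {1, 2, 6}, {3, 4, 5}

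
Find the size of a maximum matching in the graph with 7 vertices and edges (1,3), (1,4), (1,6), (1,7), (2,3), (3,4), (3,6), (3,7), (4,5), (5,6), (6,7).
3 (matching: (1,7), (3,6), (4,5); upper bound floor(n/2) = floor(7/2) = 3)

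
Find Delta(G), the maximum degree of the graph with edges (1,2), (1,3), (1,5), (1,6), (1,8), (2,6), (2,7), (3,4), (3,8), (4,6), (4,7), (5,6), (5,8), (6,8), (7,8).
5 (attained at vertices 1, 6, 8)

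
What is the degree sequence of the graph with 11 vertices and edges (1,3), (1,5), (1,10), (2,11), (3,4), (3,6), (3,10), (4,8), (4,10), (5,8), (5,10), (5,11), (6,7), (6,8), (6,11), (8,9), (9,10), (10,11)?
[6, 4, 4, 4, 4, 4, 3, 3, 2, 1, 1] (degrees: deg(1)=3, deg(2)=1, deg(3)=4, deg(4)=3, deg(5)=4, deg(6)=4, deg(7)=1, deg(8)=4, deg(9)=2, deg(10)=6, deg(11)=4)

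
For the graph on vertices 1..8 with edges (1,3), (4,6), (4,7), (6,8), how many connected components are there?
4 (components: {1, 3}, {2}, {4, 6, 7, 8}, {5})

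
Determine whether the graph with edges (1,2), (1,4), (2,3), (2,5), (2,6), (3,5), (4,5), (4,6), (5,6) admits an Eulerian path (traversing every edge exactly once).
Yes (the graph is connected and exactly 2 vertices have odd degree: {4, 6}; any Eulerian path must start and end at those)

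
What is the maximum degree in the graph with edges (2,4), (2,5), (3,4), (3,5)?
2 (attained at vertices 2, 3, 4, 5)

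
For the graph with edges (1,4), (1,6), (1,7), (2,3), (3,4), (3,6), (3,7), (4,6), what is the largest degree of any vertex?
4 (attained at vertex 3)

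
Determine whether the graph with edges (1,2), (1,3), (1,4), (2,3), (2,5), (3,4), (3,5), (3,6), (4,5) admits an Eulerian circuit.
No (6 vertices have odd degree: {1, 2, 3, 4, 5, 6}; Eulerian circuit requires 0)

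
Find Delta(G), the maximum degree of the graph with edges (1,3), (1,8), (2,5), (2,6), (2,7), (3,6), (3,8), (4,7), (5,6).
3 (attained at vertices 2, 3, 6)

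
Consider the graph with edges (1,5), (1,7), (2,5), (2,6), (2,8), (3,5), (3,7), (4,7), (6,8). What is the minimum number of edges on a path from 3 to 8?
3 (path: 3 -> 5 -> 2 -> 8, 3 edges)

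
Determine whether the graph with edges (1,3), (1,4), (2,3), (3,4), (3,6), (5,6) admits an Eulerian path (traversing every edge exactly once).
Yes (the graph is connected and exactly 2 vertices have odd degree: {2, 5}; any Eulerian path must start and end at those)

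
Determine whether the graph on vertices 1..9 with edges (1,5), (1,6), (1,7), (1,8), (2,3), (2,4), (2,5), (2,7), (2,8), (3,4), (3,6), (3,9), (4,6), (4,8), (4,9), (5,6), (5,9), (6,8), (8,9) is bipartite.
No (odd cycle of length 3: 8 -> 1 -> 6 -> 8)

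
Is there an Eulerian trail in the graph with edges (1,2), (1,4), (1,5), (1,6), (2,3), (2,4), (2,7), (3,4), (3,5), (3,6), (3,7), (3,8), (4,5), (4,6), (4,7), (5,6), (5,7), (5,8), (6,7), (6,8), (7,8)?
Yes — and in fact it has an Eulerian circuit (the graph is connected and all 8 vertices have even degree)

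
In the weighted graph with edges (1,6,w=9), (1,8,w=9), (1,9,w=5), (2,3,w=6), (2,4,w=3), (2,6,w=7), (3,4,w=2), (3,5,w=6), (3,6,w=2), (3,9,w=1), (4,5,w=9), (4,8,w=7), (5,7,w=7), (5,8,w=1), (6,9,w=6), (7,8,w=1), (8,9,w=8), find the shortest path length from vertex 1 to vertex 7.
10 (path: 1 -> 8 -> 7; weights 9 + 1 = 10)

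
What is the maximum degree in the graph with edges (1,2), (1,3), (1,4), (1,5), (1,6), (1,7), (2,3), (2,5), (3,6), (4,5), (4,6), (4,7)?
6 (attained at vertex 1)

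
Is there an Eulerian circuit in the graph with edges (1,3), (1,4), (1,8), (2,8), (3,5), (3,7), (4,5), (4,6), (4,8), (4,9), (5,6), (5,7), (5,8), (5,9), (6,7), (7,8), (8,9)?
No (6 vertices have odd degree: {1, 2, 3, 4, 6, 9}; Eulerian circuit requires 0)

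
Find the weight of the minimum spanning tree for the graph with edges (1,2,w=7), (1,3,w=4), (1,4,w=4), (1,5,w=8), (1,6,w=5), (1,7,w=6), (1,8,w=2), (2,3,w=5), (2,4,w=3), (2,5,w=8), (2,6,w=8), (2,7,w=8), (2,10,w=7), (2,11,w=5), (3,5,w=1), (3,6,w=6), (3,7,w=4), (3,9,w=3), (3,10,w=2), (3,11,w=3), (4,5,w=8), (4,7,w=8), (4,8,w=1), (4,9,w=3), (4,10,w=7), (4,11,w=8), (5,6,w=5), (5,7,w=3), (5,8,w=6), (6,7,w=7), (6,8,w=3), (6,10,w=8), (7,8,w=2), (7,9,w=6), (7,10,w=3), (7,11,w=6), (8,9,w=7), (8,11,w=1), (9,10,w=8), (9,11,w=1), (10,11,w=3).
19 (MST edges: (1,8,w=2), (2,4,w=3), (3,5,w=1), (3,9,w=3), (3,10,w=2), (4,8,w=1), (6,8,w=3), (7,8,w=2), (8,11,w=1), (9,11,w=1); sum of weights 2 + 3 + 1 + 3 + 2 + 1 + 3 + 2 + 1 + 1 = 19)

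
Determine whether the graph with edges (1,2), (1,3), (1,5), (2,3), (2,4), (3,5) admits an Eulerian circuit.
No (4 vertices have odd degree: {1, 2, 3, 4}; Eulerian circuit requires 0)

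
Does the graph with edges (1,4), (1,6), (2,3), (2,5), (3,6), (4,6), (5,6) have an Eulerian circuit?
Yes (the graph is connected and all 6 vertices have even degree)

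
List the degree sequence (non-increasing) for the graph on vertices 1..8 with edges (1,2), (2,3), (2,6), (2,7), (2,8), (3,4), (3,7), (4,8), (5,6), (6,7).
[5, 3, 3, 3, 2, 2, 1, 1] (degrees: deg(1)=1, deg(2)=5, deg(3)=3, deg(4)=2, deg(5)=1, deg(6)=3, deg(7)=3, deg(8)=2)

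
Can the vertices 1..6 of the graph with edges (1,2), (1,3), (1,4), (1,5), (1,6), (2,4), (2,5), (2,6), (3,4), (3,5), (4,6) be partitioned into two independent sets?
No (odd cycle of length 3: 3 -> 1 -> 4 -> 3)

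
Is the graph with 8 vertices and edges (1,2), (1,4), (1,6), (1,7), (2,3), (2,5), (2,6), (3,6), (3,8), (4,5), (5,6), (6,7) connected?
Yes (BFS from 1 visits [1, 2, 4, 6, 7, 3, 5, 8] — all 8 vertices reached)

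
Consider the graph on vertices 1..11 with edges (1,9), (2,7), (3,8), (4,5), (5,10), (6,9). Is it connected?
No, it has 5 components: {1, 6, 9}, {2, 7}, {3, 8}, {4, 5, 10}, {11}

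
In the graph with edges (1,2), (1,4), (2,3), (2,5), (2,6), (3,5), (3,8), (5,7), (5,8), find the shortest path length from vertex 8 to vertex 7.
2 (path: 8 -> 5 -> 7, 2 edges)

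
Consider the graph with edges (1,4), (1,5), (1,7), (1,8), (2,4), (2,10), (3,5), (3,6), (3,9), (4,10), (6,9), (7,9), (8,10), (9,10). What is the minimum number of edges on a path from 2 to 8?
2 (path: 2 -> 10 -> 8, 2 edges)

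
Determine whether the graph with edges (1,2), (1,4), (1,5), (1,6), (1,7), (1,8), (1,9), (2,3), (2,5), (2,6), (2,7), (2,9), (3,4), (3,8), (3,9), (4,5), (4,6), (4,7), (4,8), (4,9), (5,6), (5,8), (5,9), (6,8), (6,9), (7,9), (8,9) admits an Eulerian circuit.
No (2 vertices have odd degree: {1, 4}; Eulerian circuit requires 0)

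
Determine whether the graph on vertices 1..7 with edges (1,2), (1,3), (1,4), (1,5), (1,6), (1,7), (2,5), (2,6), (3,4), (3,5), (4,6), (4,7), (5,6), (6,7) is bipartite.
No (odd cycle of length 3: 4 -> 1 -> 3 -> 4)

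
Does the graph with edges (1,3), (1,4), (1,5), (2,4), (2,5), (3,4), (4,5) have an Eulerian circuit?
No (2 vertices have odd degree: {1, 5}; Eulerian circuit requires 0)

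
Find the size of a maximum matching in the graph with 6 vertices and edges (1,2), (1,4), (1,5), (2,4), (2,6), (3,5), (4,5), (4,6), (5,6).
3 (matching: (1,2), (3,5), (4,6); upper bound floor(n/2) = floor(6/2) = 3)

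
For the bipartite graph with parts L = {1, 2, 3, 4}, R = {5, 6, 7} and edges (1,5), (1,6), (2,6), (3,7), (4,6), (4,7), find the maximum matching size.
3 (matching: (1,5), (2,6), (3,7); upper bound min(|L|,|R|) = min(4,3) = 3)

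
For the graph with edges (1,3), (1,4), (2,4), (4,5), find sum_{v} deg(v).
8 (handshake: sum of degrees = 2|E| = 2 x 4 = 8)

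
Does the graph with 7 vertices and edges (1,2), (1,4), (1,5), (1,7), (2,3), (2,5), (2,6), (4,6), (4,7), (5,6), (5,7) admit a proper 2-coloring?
No (odd cycle of length 3: 2 -> 1 -> 5 -> 2)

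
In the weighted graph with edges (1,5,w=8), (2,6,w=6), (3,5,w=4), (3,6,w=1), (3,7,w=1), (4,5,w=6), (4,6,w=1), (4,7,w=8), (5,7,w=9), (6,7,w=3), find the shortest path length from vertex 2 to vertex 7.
8 (path: 2 -> 6 -> 3 -> 7; weights 6 + 1 + 1 = 8)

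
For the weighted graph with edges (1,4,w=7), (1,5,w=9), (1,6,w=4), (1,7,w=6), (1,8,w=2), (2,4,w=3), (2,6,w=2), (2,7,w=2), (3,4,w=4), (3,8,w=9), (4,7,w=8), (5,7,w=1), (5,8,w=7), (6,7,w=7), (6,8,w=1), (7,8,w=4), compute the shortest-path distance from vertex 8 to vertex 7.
4 (path: 8 -> 7; weights 4 = 4)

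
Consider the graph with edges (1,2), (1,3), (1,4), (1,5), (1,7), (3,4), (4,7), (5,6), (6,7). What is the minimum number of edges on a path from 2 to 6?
3 (path: 2 -> 1 -> 7 -> 6, 3 edges)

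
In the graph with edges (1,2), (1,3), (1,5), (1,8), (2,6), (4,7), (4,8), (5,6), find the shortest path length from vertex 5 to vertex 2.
2 (path: 5 -> 1 -> 2, 2 edges)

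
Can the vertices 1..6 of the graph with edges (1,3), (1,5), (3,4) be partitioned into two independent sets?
Yes. Partition: {1, 2, 4, 6}, {3, 5}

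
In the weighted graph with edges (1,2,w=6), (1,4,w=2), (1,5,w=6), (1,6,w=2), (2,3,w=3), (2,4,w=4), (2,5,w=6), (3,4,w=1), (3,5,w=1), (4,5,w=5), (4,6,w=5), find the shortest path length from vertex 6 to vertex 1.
2 (path: 6 -> 1; weights 2 = 2)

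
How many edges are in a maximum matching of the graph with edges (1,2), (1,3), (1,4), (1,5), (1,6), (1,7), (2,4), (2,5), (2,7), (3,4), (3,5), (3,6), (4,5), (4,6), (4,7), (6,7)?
3 (matching: (1,7), (2,5), (3,6); upper bound floor(n/2) = floor(7/2) = 3)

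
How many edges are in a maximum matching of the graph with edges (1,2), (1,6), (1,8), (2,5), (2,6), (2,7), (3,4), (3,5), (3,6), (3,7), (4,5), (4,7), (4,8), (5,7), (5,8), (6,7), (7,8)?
4 (matching: (1,6), (2,5), (3,4), (7,8); upper bound floor(n/2) = floor(8/2) = 4)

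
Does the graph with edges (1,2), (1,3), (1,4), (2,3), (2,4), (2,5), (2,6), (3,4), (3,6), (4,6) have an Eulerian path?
No (4 vertices have odd degree: {1, 2, 5, 6}; Eulerian path requires 0 or 2)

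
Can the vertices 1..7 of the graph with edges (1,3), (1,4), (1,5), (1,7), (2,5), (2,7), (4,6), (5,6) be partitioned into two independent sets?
Yes. Partition: {1, 2, 6}, {3, 4, 5, 7}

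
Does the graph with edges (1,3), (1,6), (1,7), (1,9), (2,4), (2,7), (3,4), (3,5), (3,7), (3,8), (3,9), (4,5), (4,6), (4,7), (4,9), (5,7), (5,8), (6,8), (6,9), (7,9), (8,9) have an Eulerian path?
Yes — and in fact it has an Eulerian circuit (the graph is connected and all 9 vertices have even degree)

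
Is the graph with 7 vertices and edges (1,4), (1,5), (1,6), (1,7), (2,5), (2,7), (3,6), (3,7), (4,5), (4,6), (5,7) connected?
Yes (BFS from 1 visits [1, 4, 5, 6, 7, 2, 3] — all 7 vertices reached)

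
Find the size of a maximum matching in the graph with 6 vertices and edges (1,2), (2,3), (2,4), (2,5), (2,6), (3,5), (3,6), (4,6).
3 (matching: (1,2), (3,5), (4,6); upper bound floor(n/2) = floor(6/2) = 3)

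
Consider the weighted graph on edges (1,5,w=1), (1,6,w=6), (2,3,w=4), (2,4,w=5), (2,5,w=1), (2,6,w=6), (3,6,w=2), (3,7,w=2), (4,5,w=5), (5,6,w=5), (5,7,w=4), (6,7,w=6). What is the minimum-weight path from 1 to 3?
6 (path: 1 -> 5 -> 2 -> 3; weights 1 + 1 + 4 = 6)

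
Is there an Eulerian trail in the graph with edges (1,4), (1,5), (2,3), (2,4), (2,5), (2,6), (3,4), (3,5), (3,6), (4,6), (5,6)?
Yes — and in fact it has an Eulerian circuit (the graph is connected and all 6 vertices have even degree)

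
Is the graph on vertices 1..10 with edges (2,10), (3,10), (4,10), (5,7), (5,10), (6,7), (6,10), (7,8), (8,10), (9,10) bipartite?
Yes. Partition: {1, 2, 3, 4, 5, 6, 8, 9}, {7, 10}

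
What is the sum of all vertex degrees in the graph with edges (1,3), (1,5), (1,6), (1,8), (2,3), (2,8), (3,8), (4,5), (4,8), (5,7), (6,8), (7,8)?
24 (handshake: sum of degrees = 2|E| = 2 x 12 = 24)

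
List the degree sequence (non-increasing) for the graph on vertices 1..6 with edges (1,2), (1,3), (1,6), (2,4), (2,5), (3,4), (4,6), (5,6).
[3, 3, 3, 3, 2, 2] (degrees: deg(1)=3, deg(2)=3, deg(3)=2, deg(4)=3, deg(5)=2, deg(6)=3)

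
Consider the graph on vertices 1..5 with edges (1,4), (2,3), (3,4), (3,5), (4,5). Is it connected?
Yes (BFS from 1 visits [1, 4, 3, 5, 2] — all 5 vertices reached)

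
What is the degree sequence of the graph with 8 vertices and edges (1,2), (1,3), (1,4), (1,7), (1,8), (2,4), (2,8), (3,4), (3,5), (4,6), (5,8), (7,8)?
[5, 4, 4, 3, 3, 2, 2, 1] (degrees: deg(1)=5, deg(2)=3, deg(3)=3, deg(4)=4, deg(5)=2, deg(6)=1, deg(7)=2, deg(8)=4)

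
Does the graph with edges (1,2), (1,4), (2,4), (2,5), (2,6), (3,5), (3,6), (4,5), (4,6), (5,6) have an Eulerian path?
Yes — and in fact it has an Eulerian circuit (the graph is connected and all 6 vertices have even degree)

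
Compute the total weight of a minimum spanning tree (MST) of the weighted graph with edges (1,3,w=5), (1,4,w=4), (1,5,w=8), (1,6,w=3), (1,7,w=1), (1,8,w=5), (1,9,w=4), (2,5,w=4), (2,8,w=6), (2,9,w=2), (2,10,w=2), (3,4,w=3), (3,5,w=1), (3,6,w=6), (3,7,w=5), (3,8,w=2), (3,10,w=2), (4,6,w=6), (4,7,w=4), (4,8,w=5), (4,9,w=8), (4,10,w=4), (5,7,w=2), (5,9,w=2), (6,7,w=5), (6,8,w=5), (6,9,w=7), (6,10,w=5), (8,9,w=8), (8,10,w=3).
18 (MST edges: (1,6,w=3), (1,7,w=1), (2,9,w=2), (2,10,w=2), (3,4,w=3), (3,5,w=1), (3,8,w=2), (3,10,w=2), (5,7,w=2); sum of weights 3 + 1 + 2 + 2 + 3 + 1 + 2 + 2 + 2 = 18)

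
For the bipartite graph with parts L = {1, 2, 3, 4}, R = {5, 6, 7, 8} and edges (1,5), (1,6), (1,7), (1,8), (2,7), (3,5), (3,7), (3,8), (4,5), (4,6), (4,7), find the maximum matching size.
4 (matching: (1,8), (2,7), (3,5), (4,6); upper bound min(|L|,|R|) = min(4,4) = 4)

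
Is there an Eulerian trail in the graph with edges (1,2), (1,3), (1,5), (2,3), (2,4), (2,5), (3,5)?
No (4 vertices have odd degree: {1, 3, 4, 5}; Eulerian path requires 0 or 2)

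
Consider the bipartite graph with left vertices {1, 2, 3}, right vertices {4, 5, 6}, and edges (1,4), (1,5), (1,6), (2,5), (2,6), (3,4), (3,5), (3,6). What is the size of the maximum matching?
3 (matching: (1,6), (2,5), (3,4); upper bound min(|L|,|R|) = min(3,3) = 3)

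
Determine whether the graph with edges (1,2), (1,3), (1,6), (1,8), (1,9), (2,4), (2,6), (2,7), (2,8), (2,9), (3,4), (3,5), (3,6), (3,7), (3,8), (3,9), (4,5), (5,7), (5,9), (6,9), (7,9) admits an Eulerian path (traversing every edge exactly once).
No (4 vertices have odd degree: {1, 3, 4, 8}; Eulerian path requires 0 or 2)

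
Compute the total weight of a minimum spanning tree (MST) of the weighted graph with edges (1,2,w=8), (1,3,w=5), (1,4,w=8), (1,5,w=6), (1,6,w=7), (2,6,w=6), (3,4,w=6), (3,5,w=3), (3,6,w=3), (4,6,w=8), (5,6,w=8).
23 (MST edges: (1,3,w=5), (2,6,w=6), (3,4,w=6), (3,5,w=3), (3,6,w=3); sum of weights 5 + 6 + 6 + 3 + 3 = 23)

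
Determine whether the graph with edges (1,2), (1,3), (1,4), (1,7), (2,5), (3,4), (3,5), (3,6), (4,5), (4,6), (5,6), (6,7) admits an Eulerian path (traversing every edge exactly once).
Yes — and in fact it has an Eulerian circuit (the graph is connected and all 7 vertices have even degree)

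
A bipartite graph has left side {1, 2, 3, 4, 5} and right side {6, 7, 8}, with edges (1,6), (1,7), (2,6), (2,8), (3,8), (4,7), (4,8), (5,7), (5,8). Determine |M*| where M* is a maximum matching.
3 (matching: (1,7), (2,6), (3,8); upper bound min(|L|,|R|) = min(5,3) = 3)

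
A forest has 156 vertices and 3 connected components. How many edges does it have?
153 (Each of the 3 component trees on V_i vertices has V_i - 1 edges; summing gives V - C = 156 - 3 = 153)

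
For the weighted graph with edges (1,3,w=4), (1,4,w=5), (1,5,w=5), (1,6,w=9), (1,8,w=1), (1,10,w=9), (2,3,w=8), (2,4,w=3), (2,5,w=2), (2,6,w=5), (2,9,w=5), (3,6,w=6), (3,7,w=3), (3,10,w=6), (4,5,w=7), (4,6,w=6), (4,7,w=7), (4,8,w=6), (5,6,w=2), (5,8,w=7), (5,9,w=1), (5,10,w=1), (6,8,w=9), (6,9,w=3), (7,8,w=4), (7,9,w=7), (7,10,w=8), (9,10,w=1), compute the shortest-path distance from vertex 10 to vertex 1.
6 (path: 10 -> 5 -> 1; weights 1 + 5 = 6)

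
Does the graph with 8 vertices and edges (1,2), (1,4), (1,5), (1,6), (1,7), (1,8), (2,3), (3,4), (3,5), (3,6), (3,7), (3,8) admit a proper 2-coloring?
Yes. Partition: {1, 3}, {2, 4, 5, 6, 7, 8}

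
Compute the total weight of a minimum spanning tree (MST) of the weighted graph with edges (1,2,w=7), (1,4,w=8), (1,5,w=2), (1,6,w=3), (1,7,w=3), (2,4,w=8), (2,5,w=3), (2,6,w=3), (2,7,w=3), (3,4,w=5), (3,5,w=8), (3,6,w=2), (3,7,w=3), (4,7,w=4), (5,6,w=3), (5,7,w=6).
17 (MST edges: (1,5,w=2), (1,6,w=3), (1,7,w=3), (2,5,w=3), (3,6,w=2), (4,7,w=4); sum of weights 2 + 3 + 3 + 3 + 2 + 4 = 17)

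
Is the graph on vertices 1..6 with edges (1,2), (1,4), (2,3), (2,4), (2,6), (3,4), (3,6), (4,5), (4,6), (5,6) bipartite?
No (odd cycle of length 3: 4 -> 1 -> 2 -> 4)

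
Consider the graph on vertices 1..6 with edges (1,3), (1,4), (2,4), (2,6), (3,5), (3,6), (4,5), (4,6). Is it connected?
Yes (BFS from 1 visits [1, 3, 4, 5, 6, 2] — all 6 vertices reached)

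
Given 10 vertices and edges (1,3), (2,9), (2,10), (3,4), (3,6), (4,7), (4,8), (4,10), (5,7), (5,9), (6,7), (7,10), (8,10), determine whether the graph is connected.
Yes (BFS from 1 visits [1, 3, 4, 6, 7, 8, 10, 5, 2, 9] — all 10 vertices reached)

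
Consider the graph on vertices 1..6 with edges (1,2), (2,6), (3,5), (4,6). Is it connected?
No, it has 2 components: {1, 2, 4, 6}, {3, 5}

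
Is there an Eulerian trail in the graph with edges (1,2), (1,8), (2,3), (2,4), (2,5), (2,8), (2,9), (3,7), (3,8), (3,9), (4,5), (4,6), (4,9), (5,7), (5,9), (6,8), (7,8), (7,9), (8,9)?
Yes — and in fact it has an Eulerian circuit (the graph is connected and all 9 vertices have even degree)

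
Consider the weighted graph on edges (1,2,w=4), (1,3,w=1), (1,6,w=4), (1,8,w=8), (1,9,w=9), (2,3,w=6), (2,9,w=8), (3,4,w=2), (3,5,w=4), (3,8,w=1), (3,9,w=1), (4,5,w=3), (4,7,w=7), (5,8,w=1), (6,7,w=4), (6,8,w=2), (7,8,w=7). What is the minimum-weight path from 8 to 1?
2 (path: 8 -> 3 -> 1; weights 1 + 1 = 2)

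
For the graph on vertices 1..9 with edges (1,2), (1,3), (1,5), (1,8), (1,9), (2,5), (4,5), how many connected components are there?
3 (components: {1, 2, 3, 4, 5, 8, 9}, {6}, {7})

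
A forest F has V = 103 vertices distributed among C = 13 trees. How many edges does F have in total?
90 (Each of the 13 component trees on V_i vertices has V_i - 1 edges; summing gives V - C = 103 - 13 = 90)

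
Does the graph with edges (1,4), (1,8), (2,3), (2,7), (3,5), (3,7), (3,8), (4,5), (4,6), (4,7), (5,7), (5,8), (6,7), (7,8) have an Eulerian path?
Yes — and in fact it has an Eulerian circuit (the graph is connected and all 8 vertices have even degree)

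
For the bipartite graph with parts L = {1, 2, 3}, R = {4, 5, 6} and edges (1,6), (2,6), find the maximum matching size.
1 (matching: (1,6); upper bound min(|L|,|R|) = min(3,3) = 3)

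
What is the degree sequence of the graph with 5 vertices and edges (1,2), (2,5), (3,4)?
[2, 1, 1, 1, 1] (degrees: deg(1)=1, deg(2)=2, deg(3)=1, deg(4)=1, deg(5)=1)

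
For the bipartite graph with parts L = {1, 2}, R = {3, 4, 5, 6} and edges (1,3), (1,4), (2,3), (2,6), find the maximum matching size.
2 (matching: (1,4), (2,6); upper bound min(|L|,|R|) = min(2,4) = 2)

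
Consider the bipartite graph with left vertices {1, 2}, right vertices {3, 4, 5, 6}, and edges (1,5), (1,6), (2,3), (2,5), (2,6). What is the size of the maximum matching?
2 (matching: (1,6), (2,5); upper bound min(|L|,|R|) = min(2,4) = 2)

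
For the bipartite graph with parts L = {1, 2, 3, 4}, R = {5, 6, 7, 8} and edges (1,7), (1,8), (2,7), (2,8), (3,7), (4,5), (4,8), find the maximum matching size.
3 (matching: (1,8), (2,7), (4,5); upper bound min(|L|,|R|) = min(4,4) = 4)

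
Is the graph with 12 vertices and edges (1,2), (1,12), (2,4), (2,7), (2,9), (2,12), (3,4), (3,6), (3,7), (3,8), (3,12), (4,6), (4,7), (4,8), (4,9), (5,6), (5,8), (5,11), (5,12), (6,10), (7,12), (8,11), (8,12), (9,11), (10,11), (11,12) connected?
Yes (BFS from 1 visits [1, 2, 12, 4, 7, 9, 3, 5, 8, 11, 6, 10] — all 12 vertices reached)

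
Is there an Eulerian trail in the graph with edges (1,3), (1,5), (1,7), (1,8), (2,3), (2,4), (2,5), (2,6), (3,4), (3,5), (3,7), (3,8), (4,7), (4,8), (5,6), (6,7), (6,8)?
Yes — and in fact it has an Eulerian circuit (the graph is connected and all 8 vertices have even degree)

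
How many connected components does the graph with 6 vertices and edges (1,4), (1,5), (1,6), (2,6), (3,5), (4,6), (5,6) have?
1 (components: {1, 2, 3, 4, 5, 6})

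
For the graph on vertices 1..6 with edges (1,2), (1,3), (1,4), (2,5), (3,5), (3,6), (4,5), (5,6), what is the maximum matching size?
3 (matching: (1,2), (3,6), (4,5); upper bound floor(n/2) = floor(6/2) = 3)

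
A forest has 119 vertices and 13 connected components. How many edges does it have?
106 (Each of the 13 component trees on V_i vertices has V_i - 1 edges; summing gives V - C = 119 - 13 = 106)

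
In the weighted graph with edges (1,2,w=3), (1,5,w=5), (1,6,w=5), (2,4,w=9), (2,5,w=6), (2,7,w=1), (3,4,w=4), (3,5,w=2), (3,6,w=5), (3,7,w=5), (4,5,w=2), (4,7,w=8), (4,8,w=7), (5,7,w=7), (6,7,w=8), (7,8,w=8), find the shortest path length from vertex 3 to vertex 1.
7 (path: 3 -> 5 -> 1; weights 2 + 5 = 7)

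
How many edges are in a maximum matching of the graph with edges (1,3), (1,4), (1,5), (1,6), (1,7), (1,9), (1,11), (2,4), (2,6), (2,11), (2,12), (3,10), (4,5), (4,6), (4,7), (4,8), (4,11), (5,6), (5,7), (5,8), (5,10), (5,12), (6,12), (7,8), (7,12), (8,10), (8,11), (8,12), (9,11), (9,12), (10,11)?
6 (matching: (1,9), (2,6), (3,10), (4,7), (5,12), (8,11); upper bound floor(n/2) = floor(12/2) = 6)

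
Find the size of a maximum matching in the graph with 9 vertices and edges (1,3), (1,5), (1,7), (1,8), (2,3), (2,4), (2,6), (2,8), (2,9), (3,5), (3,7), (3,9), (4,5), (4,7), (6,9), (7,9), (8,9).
4 (matching: (1,8), (2,6), (3,9), (4,7); upper bound floor(n/2) = floor(9/2) = 4)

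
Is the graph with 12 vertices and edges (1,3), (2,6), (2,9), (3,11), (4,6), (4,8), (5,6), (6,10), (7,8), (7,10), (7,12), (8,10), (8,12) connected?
No, it has 2 components: {1, 3, 11}, {2, 4, 5, 6, 7, 8, 9, 10, 12}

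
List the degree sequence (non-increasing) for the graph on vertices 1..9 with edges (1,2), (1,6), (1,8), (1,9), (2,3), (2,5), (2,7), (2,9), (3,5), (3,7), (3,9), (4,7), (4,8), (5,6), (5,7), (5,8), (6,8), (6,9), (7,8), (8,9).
[6, 5, 5, 5, 5, 4, 4, 4, 2] (degrees: deg(1)=4, deg(2)=5, deg(3)=4, deg(4)=2, deg(5)=5, deg(6)=4, deg(7)=5, deg(8)=6, deg(9)=5)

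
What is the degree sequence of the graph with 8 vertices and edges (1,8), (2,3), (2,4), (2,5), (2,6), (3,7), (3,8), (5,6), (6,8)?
[4, 3, 3, 3, 2, 1, 1, 1] (degrees: deg(1)=1, deg(2)=4, deg(3)=3, deg(4)=1, deg(5)=2, deg(6)=3, deg(7)=1, deg(8)=3)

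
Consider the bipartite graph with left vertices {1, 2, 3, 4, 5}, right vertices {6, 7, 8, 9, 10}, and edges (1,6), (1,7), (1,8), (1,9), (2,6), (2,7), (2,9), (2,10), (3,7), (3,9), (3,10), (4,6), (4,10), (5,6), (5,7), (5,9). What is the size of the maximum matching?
5 (matching: (1,8), (2,10), (3,9), (4,6), (5,7); upper bound min(|L|,|R|) = min(5,5) = 5)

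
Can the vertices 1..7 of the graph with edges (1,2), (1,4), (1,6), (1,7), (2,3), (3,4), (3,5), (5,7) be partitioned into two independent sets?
No (odd cycle of length 5: 5 -> 7 -> 1 -> 4 -> 3 -> 5)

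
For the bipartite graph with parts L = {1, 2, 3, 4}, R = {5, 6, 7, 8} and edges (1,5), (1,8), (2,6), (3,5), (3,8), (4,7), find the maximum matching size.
4 (matching: (1,8), (2,6), (3,5), (4,7); upper bound min(|L|,|R|) = min(4,4) = 4)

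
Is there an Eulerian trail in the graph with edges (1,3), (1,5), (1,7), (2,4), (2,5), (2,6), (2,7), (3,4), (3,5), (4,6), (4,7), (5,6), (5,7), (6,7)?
No (4 vertices have odd degree: {1, 3, 5, 7}; Eulerian path requires 0 or 2)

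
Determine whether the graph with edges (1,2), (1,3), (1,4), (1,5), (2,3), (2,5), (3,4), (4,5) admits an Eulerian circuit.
No (4 vertices have odd degree: {2, 3, 4, 5}; Eulerian circuit requires 0)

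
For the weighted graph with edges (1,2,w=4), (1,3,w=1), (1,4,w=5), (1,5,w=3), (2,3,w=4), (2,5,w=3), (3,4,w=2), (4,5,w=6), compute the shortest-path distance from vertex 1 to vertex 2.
4 (path: 1 -> 2; weights 4 = 4)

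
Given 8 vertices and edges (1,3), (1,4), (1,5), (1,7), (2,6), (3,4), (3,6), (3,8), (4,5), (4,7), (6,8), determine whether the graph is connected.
Yes (BFS from 1 visits [1, 3, 4, 5, 7, 6, 8, 2] — all 8 vertices reached)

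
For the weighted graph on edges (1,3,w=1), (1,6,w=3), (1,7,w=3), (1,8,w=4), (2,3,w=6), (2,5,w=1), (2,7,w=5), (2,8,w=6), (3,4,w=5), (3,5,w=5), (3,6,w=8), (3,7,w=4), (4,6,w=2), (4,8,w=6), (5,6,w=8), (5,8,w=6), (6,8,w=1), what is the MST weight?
16 (MST edges: (1,3,w=1), (1,6,w=3), (1,7,w=3), (2,5,w=1), (2,7,w=5), (4,6,w=2), (6,8,w=1); sum of weights 1 + 3 + 3 + 1 + 5 + 2 + 1 = 16)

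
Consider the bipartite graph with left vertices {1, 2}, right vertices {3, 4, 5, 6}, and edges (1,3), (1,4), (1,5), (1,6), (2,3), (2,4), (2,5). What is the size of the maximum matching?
2 (matching: (1,6), (2,5); upper bound min(|L|,|R|) = min(2,4) = 2)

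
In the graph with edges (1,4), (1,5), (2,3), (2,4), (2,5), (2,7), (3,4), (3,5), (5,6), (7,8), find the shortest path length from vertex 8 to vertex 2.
2 (path: 8 -> 7 -> 2, 2 edges)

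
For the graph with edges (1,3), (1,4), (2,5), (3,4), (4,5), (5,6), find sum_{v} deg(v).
12 (handshake: sum of degrees = 2|E| = 2 x 6 = 12)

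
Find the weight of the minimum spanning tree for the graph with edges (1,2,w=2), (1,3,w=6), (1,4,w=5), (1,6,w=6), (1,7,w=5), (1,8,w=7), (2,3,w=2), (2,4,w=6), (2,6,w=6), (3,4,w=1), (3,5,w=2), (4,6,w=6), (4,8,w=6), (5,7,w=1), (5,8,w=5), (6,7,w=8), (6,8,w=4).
17 (MST edges: (1,2,w=2), (2,3,w=2), (3,4,w=1), (3,5,w=2), (5,7,w=1), (5,8,w=5), (6,8,w=4); sum of weights 2 + 2 + 1 + 2 + 1 + 5 + 4 = 17)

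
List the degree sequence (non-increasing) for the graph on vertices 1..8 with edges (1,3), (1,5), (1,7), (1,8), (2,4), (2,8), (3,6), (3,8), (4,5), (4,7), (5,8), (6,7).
[4, 4, 3, 3, 3, 3, 2, 2] (degrees: deg(1)=4, deg(2)=2, deg(3)=3, deg(4)=3, deg(5)=3, deg(6)=2, deg(7)=3, deg(8)=4)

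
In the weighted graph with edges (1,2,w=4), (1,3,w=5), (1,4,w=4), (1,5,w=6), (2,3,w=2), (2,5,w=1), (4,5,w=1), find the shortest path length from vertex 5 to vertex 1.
5 (path: 5 -> 2 -> 1; weights 1 + 4 = 5)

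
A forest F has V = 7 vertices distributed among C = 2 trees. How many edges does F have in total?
5 (Each of the 2 component trees on V_i vertices has V_i - 1 edges; summing gives V - C = 7 - 2 = 5)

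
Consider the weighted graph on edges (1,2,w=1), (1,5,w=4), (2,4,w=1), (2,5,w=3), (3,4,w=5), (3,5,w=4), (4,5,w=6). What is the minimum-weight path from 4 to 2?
1 (path: 4 -> 2; weights 1 = 1)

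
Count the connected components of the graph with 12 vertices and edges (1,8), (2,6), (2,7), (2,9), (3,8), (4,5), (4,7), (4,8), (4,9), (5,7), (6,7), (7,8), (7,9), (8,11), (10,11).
2 (components: {1, 2, 3, 4, 5, 6, 7, 8, 9, 10, 11}, {12})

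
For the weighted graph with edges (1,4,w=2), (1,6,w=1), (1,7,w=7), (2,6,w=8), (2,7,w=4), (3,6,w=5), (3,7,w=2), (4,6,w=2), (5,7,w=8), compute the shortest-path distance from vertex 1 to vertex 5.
15 (path: 1 -> 7 -> 5; weights 7 + 8 = 15)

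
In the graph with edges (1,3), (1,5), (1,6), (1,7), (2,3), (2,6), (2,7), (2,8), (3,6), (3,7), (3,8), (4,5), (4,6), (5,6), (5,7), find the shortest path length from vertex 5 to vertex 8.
3 (path: 5 -> 7 -> 3 -> 8, 3 edges)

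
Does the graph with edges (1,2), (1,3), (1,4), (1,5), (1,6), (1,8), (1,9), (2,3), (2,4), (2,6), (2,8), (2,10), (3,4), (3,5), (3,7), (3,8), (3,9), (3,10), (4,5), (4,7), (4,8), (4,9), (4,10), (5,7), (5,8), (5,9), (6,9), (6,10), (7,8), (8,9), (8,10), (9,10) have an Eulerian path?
Yes (the graph is connected and exactly 2 vertices have odd degree: {1, 9}; any Eulerian path must start and end at those)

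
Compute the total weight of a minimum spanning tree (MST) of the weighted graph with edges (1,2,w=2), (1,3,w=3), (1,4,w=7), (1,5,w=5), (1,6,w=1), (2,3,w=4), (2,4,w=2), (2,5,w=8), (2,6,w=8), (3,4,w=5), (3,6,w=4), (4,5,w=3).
11 (MST edges: (1,2,w=2), (1,3,w=3), (1,6,w=1), (2,4,w=2), (4,5,w=3); sum of weights 2 + 3 + 1 + 2 + 3 = 11)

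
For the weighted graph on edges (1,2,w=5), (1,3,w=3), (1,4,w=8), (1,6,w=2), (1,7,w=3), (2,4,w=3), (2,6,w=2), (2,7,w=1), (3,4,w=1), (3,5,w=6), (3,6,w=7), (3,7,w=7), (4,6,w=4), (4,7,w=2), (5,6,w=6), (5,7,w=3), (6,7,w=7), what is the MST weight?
11 (MST edges: (1,6,w=2), (2,6,w=2), (2,7,w=1), (3,4,w=1), (4,7,w=2), (5,7,w=3); sum of weights 2 + 2 + 1 + 1 + 2 + 3 = 11)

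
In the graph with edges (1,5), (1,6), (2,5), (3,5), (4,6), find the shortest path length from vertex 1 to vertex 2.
2 (path: 1 -> 5 -> 2, 2 edges)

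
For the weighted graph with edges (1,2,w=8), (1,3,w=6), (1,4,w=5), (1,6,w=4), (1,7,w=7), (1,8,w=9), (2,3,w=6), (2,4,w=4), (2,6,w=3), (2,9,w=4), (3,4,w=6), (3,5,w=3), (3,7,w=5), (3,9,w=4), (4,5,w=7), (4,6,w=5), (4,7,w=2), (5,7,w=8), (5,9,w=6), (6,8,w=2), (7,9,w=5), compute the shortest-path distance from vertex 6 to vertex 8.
2 (path: 6 -> 8; weights 2 = 2)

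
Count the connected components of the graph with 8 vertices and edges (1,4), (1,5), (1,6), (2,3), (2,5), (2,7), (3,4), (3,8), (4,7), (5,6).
1 (components: {1, 2, 3, 4, 5, 6, 7, 8})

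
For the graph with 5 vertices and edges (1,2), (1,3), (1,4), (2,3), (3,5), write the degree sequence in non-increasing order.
[3, 3, 2, 1, 1] (degrees: deg(1)=3, deg(2)=2, deg(3)=3, deg(4)=1, deg(5)=1)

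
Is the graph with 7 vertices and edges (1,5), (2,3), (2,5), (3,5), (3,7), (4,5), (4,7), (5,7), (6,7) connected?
Yes (BFS from 1 visits [1, 5, 2, 3, 4, 7, 6] — all 7 vertices reached)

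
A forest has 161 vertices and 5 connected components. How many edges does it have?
156 (Each of the 5 component trees on V_i vertices has V_i - 1 edges; summing gives V - C = 161 - 5 = 156)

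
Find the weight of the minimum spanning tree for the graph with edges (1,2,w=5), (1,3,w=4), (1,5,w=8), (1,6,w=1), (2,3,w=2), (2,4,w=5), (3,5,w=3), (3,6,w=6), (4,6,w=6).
15 (MST edges: (1,3,w=4), (1,6,w=1), (2,3,w=2), (2,4,w=5), (3,5,w=3); sum of weights 4 + 1 + 2 + 5 + 3 = 15)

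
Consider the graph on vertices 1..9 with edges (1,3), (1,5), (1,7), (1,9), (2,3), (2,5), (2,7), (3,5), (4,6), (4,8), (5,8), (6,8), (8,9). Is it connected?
Yes (BFS from 1 visits [1, 3, 5, 7, 9, 2, 8, 4, 6] — all 9 vertices reached)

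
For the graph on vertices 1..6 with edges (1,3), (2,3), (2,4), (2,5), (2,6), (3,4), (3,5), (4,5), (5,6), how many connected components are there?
1 (components: {1, 2, 3, 4, 5, 6})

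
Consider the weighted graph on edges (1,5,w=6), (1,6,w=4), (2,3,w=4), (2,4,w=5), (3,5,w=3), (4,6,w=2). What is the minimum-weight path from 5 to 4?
12 (path: 5 -> 3 -> 2 -> 4; weights 3 + 4 + 5 = 12)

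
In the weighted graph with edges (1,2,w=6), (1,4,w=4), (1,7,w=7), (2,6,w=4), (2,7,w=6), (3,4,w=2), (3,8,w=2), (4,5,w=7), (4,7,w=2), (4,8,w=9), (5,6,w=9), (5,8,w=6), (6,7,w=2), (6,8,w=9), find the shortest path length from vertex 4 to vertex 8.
4 (path: 4 -> 3 -> 8; weights 2 + 2 = 4)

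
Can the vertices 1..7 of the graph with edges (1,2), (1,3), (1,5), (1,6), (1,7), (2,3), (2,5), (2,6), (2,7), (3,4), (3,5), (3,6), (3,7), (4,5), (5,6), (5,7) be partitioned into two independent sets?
No (odd cycle of length 3: 7 -> 1 -> 2 -> 7)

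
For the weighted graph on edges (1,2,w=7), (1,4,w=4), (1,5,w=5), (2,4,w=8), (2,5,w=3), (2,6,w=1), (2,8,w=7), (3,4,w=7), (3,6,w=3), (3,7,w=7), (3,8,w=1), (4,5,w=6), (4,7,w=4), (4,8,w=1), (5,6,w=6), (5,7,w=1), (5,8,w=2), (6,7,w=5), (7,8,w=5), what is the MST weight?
13 (MST edges: (1,4,w=4), (2,5,w=3), (2,6,w=1), (3,8,w=1), (4,8,w=1), (5,7,w=1), (5,8,w=2); sum of weights 4 + 3 + 1 + 1 + 1 + 1 + 2 = 13)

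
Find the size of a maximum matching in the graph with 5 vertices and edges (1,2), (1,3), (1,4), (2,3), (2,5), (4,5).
2 (matching: (1,3), (4,5); upper bound floor(n/2) = floor(5/2) = 2)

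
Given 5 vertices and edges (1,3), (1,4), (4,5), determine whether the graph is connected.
No, it has 2 components: {1, 3, 4, 5}, {2}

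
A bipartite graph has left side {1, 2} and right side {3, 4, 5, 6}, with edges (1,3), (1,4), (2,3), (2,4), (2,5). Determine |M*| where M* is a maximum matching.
2 (matching: (1,4), (2,5); upper bound min(|L|,|R|) = min(2,4) = 2)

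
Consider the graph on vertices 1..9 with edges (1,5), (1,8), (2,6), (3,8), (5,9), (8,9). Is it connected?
No, it has 4 components: {1, 3, 5, 8, 9}, {2, 6}, {4}, {7}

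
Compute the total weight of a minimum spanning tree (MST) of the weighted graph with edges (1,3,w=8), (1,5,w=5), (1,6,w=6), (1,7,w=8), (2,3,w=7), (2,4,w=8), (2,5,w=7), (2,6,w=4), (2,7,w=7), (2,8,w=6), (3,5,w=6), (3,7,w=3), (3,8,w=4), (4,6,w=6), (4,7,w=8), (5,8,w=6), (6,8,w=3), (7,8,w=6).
31 (MST edges: (1,5,w=5), (1,6,w=6), (2,6,w=4), (3,7,w=3), (3,8,w=4), (4,6,w=6), (6,8,w=3); sum of weights 5 + 6 + 4 + 3 + 4 + 6 + 3 = 31)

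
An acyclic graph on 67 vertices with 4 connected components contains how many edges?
63 (Each of the 4 component trees on V_i vertices has V_i - 1 edges; summing gives V - C = 67 - 4 = 63)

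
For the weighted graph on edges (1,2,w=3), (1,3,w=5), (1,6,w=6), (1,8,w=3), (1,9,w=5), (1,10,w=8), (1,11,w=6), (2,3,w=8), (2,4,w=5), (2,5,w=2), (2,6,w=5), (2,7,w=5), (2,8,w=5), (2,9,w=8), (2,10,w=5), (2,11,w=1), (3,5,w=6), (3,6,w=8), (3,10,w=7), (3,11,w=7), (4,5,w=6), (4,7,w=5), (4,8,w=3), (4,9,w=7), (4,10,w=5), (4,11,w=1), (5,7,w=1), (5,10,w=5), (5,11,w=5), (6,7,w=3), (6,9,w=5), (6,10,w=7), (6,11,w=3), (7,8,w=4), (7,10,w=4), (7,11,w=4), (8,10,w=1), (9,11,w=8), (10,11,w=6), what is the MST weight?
25 (MST edges: (1,2,w=3), (1,3,w=5), (1,8,w=3), (1,9,w=5), (2,5,w=2), (2,11,w=1), (4,11,w=1), (5,7,w=1), (6,11,w=3), (8,10,w=1); sum of weights 3 + 5 + 3 + 5 + 2 + 1 + 1 + 1 + 3 + 1 = 25)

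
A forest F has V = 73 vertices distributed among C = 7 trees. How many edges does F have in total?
66 (Each of the 7 component trees on V_i vertices has V_i - 1 edges; summing gives V - C = 73 - 7 = 66)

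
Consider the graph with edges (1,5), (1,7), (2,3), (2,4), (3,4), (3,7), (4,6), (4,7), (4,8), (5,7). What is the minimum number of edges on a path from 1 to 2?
3 (path: 1 -> 7 -> 4 -> 2, 3 edges)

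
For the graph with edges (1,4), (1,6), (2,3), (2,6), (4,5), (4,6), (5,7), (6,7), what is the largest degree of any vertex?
4 (attained at vertex 6)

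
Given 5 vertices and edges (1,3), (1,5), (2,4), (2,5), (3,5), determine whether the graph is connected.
Yes (BFS from 1 visits [1, 3, 5, 2, 4] — all 5 vertices reached)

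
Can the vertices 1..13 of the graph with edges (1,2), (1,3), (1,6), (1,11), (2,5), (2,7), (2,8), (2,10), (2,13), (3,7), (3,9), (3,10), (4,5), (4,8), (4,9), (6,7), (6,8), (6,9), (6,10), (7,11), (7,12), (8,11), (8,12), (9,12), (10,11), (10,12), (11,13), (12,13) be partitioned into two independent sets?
Yes. Partition: {1, 5, 7, 8, 9, 10, 13}, {2, 3, 4, 6, 11, 12}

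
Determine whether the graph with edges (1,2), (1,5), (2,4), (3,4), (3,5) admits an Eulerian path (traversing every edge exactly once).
Yes — and in fact it has an Eulerian circuit (the graph is connected and all 5 vertices have even degree)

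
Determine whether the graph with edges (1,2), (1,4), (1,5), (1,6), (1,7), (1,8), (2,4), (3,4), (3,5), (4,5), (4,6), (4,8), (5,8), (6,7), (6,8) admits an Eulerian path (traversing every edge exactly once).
Yes — and in fact it has an Eulerian circuit (the graph is connected and all 8 vertices have even degree)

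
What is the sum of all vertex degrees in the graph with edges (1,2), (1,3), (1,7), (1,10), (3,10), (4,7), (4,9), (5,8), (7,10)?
18 (handshake: sum of degrees = 2|E| = 2 x 9 = 18)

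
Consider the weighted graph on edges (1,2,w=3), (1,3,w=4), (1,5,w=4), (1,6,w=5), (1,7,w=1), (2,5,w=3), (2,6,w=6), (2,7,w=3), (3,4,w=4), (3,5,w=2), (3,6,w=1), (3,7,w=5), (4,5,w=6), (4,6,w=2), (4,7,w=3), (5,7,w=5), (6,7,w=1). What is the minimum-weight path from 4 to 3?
3 (path: 4 -> 6 -> 3; weights 2 + 1 = 3)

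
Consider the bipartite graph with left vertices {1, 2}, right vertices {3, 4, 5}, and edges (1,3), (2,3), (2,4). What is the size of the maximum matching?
2 (matching: (1,3), (2,4); upper bound min(|L|,|R|) = min(2,3) = 2)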